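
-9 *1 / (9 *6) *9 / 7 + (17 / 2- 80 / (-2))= 48.29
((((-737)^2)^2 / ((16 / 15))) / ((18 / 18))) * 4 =4425488438415 / 4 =1106372109603.75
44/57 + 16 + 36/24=18.27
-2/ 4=-1/ 2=-0.50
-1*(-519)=519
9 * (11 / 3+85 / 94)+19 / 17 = 67525 / 1598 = 42.26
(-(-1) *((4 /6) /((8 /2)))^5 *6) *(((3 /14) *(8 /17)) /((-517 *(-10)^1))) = 1 /66444840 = 0.00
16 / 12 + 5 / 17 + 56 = 2939 / 51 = 57.63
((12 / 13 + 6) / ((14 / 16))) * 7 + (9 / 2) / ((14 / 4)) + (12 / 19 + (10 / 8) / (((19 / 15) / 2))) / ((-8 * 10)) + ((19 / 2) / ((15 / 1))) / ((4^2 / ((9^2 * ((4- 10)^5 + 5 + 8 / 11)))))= -3782011707 / 152152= -24856.80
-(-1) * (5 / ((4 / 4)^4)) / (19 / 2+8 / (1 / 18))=10 / 307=0.03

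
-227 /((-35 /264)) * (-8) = -479424 /35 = -13697.83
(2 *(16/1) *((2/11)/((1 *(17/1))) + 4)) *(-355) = -8520000/187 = -45561.50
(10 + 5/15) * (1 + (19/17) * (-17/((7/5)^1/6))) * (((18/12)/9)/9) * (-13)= 226889/1134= 200.08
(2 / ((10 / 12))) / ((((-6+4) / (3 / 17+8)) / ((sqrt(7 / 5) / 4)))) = -417 * sqrt(35) / 850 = -2.90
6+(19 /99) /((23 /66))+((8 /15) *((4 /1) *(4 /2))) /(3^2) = 21812 /3105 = 7.02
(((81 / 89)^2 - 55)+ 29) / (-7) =199385 / 55447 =3.60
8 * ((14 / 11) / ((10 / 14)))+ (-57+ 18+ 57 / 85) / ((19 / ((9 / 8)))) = 851657 / 71060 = 11.99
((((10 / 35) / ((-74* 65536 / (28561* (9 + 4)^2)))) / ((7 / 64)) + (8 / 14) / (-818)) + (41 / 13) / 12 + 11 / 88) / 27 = -65528501911 / 799557018624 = -0.08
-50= -50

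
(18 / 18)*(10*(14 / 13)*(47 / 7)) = 940 / 13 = 72.31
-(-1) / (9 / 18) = 2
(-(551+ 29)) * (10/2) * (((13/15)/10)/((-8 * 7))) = 377/84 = 4.49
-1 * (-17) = 17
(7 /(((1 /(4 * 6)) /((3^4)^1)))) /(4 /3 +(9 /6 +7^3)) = 81648 /2075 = 39.35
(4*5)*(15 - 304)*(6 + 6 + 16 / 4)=-92480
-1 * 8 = -8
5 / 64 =0.08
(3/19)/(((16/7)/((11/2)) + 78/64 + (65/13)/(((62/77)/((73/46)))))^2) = 3086458676224/2580143447214153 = 0.00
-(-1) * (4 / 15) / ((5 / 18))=24 / 25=0.96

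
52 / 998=26 / 499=0.05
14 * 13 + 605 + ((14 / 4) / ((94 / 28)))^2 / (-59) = 102568096 / 130331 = 786.98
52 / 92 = 13 / 23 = 0.57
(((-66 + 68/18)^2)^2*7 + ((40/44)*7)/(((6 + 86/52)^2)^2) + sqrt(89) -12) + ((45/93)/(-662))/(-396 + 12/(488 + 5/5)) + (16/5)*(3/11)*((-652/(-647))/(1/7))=sqrt(89) + 50886778698752627000237141466932621/484981166049197723767414080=104925277.18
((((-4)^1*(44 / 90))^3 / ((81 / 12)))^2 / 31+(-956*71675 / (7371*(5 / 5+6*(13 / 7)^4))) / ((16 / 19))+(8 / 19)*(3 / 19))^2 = 8705532673254771588933071006940770041673071787458561 / 374700529924833392414802434661184070472656250000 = 23233.31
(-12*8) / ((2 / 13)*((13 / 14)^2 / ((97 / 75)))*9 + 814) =-912576 / 7746659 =-0.12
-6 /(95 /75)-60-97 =-3073 /19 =-161.74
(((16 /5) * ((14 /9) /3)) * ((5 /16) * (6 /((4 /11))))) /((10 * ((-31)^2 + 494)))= 77 /130950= 0.00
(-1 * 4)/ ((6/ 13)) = -26/ 3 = -8.67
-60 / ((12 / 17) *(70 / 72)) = -612 / 7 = -87.43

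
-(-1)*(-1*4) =-4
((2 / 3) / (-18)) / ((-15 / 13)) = 0.03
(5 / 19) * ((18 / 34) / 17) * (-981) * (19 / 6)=-14715 / 578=-25.46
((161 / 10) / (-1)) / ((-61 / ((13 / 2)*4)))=6.86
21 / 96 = 7 / 32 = 0.22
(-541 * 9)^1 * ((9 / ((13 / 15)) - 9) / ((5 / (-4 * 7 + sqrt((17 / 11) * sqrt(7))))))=35027.00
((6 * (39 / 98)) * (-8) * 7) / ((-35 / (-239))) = -223704 / 245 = -913.08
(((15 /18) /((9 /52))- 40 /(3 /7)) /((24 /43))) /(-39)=51385 /12636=4.07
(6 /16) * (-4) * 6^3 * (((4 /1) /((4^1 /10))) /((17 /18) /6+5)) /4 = -87480 /557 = -157.06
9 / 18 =1 / 2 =0.50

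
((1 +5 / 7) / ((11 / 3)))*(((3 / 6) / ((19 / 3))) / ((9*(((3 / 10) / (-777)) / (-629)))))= 1396380 / 209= 6681.24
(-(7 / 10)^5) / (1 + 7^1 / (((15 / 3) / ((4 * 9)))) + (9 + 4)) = -2401 / 920000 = -0.00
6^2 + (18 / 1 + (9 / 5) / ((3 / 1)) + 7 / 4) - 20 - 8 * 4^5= -163113 / 20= -8155.65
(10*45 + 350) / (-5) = -160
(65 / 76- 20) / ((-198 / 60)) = 2425 / 418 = 5.80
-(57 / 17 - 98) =1609 / 17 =94.65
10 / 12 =0.83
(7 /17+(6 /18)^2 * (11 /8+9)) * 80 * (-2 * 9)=-38300 /17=-2252.94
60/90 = 2/3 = 0.67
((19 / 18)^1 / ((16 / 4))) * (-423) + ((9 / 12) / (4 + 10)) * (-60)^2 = 4549 / 56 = 81.23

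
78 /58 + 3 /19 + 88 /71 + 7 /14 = 253673 /78242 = 3.24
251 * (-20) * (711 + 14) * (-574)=2089073000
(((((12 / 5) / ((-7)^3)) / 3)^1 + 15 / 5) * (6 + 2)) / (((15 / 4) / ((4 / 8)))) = 82256 / 25725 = 3.20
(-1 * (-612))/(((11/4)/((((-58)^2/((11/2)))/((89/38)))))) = 625865472/10769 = 58117.32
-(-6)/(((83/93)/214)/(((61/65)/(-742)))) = -3642066/2001545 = -1.82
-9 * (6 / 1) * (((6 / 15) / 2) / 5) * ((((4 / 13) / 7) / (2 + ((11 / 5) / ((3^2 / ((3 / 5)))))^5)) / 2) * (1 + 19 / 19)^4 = -0.38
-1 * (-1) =1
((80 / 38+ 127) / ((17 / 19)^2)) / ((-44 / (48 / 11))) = -50844 / 3179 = -15.99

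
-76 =-76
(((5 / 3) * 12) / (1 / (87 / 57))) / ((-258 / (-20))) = 5800 / 2451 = 2.37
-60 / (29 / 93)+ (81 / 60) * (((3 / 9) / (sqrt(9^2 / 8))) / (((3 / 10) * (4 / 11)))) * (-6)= -5580 / 29 - 11 * sqrt(2) / 2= -200.19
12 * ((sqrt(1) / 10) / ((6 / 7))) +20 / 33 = 331 / 165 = 2.01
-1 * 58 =-58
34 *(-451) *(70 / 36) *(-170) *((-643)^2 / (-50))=-377219704477 / 9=-41913300497.44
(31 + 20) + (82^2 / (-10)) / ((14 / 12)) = -18387 / 35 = -525.34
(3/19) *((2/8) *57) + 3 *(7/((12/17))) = 32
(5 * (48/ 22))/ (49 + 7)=0.19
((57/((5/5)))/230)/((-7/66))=-1881/805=-2.34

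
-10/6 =-5/3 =-1.67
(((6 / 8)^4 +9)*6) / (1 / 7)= 50085 / 128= 391.29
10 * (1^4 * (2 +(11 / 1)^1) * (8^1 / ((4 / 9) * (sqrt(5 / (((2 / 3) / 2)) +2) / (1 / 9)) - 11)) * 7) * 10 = 800800 / 151 +291200 * sqrt(17) / 151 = 13254.62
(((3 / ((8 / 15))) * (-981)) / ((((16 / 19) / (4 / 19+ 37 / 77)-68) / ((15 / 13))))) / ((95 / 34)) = 2276160345 / 66705808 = 34.12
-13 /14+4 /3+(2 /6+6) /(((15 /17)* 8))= 3281 /2520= 1.30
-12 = -12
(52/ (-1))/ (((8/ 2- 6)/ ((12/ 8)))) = 39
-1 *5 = -5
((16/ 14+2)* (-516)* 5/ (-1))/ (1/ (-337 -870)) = -68509320/ 7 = -9787045.71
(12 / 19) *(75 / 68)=225 / 323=0.70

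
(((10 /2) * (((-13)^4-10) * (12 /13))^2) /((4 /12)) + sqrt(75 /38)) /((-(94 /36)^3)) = -10268663312949120 /17546087-14580 * sqrt(114) /1972637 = -585239507.49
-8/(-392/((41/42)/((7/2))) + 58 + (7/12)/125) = 492000/82868713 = 0.01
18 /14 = 9 /7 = 1.29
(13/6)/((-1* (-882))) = 13/5292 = 0.00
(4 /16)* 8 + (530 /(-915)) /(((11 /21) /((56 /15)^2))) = -13.41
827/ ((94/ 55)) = 45485/ 94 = 483.88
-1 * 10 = -10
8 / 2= 4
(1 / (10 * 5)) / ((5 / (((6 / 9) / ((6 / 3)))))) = 1 / 750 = 0.00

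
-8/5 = -1.60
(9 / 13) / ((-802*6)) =-3 / 20852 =-0.00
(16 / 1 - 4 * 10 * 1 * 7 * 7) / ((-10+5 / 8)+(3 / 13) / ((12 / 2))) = 202176 / 971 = 208.21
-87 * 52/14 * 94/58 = -3666/7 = -523.71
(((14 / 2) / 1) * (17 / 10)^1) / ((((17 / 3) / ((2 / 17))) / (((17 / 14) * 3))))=9 / 10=0.90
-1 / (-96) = 1 / 96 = 0.01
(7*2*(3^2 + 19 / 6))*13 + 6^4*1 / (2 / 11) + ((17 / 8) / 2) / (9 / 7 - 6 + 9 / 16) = 1448022 / 155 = 9342.08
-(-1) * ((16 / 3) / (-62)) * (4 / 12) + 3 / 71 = 269 / 19809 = 0.01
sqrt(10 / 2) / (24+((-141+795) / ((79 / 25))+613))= 79 * sqrt(5) / 66673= 0.00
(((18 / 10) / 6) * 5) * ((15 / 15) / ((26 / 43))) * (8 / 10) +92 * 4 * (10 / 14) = 120503 / 455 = 264.84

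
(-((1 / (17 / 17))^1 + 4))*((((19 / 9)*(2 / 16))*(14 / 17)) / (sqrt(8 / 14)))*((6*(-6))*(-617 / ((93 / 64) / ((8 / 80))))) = -1312976*sqrt(7) / 1581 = -2197.22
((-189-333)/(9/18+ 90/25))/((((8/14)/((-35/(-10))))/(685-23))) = -21165795/41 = -516238.90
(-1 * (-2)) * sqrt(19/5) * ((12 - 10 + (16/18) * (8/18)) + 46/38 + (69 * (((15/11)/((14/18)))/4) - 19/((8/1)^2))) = 50893295 * sqrt(95)/3792096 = 130.81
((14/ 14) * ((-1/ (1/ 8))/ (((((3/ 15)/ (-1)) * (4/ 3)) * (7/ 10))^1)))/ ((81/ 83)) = 8300/ 189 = 43.92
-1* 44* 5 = -220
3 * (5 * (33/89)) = 495/89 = 5.56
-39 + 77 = 38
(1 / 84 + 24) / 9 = 2017 / 756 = 2.67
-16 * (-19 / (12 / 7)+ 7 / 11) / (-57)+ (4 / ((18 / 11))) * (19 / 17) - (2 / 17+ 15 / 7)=-550859 / 223839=-2.46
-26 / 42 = -13 / 21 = -0.62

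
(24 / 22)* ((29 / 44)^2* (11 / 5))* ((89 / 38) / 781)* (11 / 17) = 224547 / 110995720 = 0.00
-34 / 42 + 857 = 17980 / 21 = 856.19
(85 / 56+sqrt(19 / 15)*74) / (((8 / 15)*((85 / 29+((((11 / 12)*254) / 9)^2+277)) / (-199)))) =-33.33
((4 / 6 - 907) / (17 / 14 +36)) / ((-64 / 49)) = 932617 / 50016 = 18.65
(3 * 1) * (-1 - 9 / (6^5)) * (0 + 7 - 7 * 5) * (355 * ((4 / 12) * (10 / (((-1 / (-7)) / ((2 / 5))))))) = 15046675 / 54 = 278642.13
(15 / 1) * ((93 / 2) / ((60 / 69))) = 6417 / 8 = 802.12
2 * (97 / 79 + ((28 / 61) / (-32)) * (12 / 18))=70451 / 28914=2.44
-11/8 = -1.38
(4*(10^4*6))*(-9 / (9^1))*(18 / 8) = -540000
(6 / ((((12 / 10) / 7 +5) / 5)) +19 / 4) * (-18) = -68751 / 362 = -189.92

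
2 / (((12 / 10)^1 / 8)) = 40 / 3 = 13.33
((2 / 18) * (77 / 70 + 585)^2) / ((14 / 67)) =2301538507 / 12600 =182661.79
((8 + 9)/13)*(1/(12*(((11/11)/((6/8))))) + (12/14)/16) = 17/112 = 0.15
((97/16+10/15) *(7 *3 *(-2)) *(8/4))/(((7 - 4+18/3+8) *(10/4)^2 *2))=-133/50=-2.66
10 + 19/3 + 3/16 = 793/48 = 16.52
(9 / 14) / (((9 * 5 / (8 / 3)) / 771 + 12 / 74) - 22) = -342324 / 11617081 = -0.03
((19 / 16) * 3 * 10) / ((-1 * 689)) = -285 / 5512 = -0.05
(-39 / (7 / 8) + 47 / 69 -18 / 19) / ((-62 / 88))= 18104900 / 284487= 63.64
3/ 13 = 0.23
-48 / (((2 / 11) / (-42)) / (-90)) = -997920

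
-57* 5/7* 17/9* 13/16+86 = 7901/336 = 23.51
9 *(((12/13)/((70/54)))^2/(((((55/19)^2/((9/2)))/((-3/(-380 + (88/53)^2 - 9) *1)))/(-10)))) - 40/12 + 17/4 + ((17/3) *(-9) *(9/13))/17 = -115917442102811/85825894654500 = -1.35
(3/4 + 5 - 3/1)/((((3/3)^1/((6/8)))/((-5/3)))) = -55/16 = -3.44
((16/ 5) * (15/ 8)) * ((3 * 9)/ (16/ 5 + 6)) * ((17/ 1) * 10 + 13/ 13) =69255/ 23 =3011.09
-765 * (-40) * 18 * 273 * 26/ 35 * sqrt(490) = 781915680 * sqrt(10) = 2472634487.00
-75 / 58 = -1.29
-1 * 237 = -237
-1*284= -284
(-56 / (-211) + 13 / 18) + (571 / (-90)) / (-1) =23206 / 3165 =7.33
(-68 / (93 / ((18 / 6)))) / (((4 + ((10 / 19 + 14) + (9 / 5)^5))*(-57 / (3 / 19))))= 212500 / 1308717359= 0.00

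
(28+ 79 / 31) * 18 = 549.87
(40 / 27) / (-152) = -5 / 513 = -0.01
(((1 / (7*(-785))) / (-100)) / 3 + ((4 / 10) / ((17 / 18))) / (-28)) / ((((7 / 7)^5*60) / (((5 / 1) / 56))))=-423883 / 18832464000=-0.00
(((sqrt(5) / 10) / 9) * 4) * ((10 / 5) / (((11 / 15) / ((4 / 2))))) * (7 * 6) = 112 * sqrt(5) / 11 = 22.77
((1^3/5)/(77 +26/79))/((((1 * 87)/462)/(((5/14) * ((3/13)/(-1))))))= -2607/2303093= -0.00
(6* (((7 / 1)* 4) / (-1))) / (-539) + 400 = 30824 / 77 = 400.31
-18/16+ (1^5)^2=-1/8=-0.12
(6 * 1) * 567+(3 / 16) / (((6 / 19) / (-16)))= 6785 / 2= 3392.50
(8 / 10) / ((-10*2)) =-1 / 25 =-0.04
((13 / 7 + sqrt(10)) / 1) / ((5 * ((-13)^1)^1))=-sqrt(10) / 65 - 1 / 35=-0.08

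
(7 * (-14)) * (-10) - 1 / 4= 3919 / 4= 979.75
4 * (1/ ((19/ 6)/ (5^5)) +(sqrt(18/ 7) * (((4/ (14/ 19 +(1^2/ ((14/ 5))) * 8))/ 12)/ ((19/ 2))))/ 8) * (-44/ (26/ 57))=-4950000/ 13 -627 * sqrt(14)/ 3107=-380769.99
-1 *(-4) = 4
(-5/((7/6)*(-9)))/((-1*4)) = -5/42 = -0.12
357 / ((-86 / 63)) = -22491 / 86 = -261.52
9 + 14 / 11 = 113 / 11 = 10.27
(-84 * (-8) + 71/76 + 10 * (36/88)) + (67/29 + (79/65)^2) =69736249829/102430900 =680.81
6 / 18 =0.33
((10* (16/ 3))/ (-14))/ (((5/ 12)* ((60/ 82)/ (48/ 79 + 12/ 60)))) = -418528/ 41475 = -10.09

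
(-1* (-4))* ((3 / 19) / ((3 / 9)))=36 / 19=1.89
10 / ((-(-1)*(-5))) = -2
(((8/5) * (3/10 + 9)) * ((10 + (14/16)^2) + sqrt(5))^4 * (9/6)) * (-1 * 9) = -713408181724431/209715200 - 856736850879 * sqrt(5)/819200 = -5740322.93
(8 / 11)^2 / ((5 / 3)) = 192 / 605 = 0.32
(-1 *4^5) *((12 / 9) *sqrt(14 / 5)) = -4096 *sqrt(70) / 15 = -2284.64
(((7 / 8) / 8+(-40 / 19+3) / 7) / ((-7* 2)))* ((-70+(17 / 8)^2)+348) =-745011 / 155648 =-4.79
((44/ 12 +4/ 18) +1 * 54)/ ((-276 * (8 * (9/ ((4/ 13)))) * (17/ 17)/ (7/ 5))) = -3647/ 2906280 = -0.00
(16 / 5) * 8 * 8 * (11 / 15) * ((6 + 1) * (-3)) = -78848 / 25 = -3153.92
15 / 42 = 0.36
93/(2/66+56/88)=279/2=139.50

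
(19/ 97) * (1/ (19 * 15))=1/ 1455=0.00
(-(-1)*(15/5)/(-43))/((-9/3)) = 1/43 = 0.02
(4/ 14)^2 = 4/ 49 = 0.08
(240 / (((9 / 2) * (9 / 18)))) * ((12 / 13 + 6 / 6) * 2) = 16000 / 39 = 410.26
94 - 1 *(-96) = 190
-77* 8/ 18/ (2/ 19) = -2926/ 9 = -325.11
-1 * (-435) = 435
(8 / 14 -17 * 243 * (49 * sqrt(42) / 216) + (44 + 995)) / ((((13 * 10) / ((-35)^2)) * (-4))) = -254695 / 104 + 1836765 * sqrt(42) / 832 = 11858.22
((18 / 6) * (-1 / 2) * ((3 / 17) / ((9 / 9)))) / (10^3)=-9 / 34000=-0.00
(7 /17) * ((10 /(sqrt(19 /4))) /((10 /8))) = 112 * sqrt(19) /323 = 1.51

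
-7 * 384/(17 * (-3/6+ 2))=-1792/17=-105.41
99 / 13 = 7.62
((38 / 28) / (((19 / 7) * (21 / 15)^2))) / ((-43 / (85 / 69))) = -2125 / 290766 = -0.01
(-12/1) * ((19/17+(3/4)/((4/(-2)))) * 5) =-44.56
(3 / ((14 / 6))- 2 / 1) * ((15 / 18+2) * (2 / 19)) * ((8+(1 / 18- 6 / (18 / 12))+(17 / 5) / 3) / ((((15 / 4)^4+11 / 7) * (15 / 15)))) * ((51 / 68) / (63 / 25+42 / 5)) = -6351200 / 16674747453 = -0.00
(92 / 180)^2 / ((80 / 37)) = 19573 / 162000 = 0.12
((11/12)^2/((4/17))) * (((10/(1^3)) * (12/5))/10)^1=2057/240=8.57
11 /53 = 0.21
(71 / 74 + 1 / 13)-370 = -354943 / 962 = -368.96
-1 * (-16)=16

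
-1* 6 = -6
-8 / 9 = -0.89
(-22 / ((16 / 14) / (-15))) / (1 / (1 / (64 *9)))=385 / 768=0.50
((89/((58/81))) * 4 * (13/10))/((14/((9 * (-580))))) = -1686906/7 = -240986.57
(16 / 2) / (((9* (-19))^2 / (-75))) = -200 / 9747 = -0.02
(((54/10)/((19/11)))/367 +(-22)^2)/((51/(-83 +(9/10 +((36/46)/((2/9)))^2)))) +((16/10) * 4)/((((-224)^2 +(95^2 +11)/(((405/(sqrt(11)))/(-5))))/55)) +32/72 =-47544782035092183674749/71928377356837423050 +198792 * sqrt(11)/12744813805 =-661.00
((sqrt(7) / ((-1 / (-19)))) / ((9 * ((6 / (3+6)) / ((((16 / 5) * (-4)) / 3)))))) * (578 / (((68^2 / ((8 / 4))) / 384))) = -19456 * sqrt(7) / 15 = -3431.72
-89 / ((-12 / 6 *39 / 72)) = 1068 / 13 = 82.15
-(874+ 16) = -890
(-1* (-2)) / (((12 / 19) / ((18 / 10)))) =57 / 10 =5.70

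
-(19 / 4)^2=-361 / 16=-22.56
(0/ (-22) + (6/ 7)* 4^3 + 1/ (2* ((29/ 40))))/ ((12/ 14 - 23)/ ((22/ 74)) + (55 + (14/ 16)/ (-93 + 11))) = -81367616/ 28551631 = -2.85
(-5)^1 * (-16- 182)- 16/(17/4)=16766/17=986.24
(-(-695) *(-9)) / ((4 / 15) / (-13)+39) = -1219725 / 7601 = -160.47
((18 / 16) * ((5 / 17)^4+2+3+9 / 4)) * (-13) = -283679253 / 2672672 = -106.14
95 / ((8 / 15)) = 1425 / 8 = 178.12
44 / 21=2.10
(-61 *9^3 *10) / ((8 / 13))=-2890485 / 4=-722621.25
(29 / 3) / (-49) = -29 / 147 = -0.20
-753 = -753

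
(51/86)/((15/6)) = 51/215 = 0.24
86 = 86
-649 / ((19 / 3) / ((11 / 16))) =-21417 / 304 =-70.45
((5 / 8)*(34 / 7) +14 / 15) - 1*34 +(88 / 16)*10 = 24.97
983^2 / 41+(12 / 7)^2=47354065 / 2009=23570.96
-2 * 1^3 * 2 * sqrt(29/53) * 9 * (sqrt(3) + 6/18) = -36 * sqrt(4611)/53- 12 * sqrt(1537)/53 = -55.00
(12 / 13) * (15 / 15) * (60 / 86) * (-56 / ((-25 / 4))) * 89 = 1435392 / 2795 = 513.56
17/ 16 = 1.06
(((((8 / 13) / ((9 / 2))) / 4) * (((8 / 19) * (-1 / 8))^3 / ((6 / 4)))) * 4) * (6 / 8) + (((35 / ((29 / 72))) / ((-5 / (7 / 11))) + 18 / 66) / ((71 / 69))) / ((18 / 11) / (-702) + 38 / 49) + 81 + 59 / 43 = 79465856424762263 / 1154795285428083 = 68.81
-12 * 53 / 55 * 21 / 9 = -1484 / 55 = -26.98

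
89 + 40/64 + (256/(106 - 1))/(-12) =225343/2520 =89.42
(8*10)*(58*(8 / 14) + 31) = 35920 / 7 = 5131.43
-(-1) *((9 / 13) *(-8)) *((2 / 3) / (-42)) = 8 / 91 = 0.09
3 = 3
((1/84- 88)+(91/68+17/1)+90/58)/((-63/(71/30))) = 5005642/1956717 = 2.56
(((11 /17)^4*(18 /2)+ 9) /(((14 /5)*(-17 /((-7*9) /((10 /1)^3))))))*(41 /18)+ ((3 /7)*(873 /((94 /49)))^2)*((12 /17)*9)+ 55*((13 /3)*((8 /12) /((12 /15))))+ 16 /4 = 6368862408879335609 /11291270806800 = 564051.87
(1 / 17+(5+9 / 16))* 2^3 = 1529 / 34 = 44.97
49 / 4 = 12.25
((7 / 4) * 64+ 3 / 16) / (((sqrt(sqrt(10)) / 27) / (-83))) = -804519 * 10^(3 / 4) / 32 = -141379.46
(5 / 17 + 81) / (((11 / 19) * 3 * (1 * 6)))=13129 / 1683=7.80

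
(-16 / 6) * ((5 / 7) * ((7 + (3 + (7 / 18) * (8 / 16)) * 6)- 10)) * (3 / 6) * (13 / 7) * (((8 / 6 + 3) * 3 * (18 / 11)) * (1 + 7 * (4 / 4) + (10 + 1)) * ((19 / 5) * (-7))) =23671492 / 77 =307421.97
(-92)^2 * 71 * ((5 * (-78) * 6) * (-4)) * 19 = 106871880960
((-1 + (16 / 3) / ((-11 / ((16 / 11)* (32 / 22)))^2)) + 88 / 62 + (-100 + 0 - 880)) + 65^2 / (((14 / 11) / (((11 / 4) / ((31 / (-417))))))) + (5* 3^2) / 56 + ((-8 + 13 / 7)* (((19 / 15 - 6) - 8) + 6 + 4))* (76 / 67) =-191258441859008243 / 1545403522740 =-123759.55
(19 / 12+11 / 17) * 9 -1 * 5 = 1025 / 68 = 15.07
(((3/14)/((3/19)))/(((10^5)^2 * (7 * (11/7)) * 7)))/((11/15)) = 57/23716000000000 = 0.00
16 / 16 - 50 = -49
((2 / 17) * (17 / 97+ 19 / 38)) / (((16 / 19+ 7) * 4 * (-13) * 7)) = -2489 / 89435164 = -0.00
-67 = -67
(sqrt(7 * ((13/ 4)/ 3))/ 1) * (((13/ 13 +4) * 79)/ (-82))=-13.27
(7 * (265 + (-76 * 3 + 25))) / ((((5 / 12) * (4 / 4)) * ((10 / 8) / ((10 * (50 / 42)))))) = 9920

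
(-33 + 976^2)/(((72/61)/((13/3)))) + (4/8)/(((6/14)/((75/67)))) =50609581033/14472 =3497068.89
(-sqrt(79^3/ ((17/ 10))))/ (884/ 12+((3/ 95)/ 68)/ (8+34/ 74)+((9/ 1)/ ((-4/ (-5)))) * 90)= -28188780 * sqrt(13430)/ 6588622163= -0.50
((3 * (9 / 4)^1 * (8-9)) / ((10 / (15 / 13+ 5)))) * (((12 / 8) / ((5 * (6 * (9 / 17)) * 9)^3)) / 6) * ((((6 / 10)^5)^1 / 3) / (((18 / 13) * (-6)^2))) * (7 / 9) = -34391 / 239148450000000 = -0.00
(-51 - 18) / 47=-69 / 47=-1.47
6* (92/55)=552/55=10.04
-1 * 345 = -345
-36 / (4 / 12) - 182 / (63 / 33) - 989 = -3577 / 3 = -1192.33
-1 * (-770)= 770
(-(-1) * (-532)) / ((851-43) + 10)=-266 / 409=-0.65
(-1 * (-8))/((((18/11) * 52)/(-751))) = -8261/117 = -70.61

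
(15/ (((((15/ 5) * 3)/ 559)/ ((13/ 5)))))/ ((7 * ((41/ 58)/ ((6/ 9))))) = 842972/ 2583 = 326.35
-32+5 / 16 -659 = -690.69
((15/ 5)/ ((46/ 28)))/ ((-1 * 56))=-3/ 92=-0.03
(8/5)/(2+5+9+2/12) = 48/485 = 0.10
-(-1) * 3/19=3/19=0.16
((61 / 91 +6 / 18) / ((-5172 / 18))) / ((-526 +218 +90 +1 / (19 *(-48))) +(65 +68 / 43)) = 5372592 / 232897239575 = 0.00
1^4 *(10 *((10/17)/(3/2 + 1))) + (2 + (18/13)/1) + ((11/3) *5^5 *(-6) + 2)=-15192040/221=-68742.26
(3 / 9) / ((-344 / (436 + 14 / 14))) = -437 / 1032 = -0.42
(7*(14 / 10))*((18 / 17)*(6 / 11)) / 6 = 882 / 935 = 0.94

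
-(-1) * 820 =820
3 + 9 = 12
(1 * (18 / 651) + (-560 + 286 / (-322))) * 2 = -5598510 / 4991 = -1121.72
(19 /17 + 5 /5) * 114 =241.41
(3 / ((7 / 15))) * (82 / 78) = 615 / 91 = 6.76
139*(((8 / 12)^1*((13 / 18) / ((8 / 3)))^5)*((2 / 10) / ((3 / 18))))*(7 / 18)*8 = 361268089 / 716636160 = 0.50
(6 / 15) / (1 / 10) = 4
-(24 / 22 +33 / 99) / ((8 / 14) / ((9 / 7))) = -141 / 44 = -3.20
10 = 10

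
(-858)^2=736164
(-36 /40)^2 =81 /100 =0.81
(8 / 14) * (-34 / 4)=-34 / 7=-4.86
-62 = -62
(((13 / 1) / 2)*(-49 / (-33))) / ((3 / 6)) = 637 / 33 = 19.30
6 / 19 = 0.32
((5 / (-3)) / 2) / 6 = -5 / 36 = -0.14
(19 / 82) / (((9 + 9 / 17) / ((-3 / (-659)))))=323 / 2918052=0.00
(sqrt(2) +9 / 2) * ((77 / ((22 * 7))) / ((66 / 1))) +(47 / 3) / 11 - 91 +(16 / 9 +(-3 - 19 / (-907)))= -5925877 / 65304 +sqrt(2) / 132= -90.73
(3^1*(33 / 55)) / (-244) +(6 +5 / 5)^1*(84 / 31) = 717081 / 37820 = 18.96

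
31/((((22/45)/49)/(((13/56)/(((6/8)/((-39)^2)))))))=64361115/44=1462752.61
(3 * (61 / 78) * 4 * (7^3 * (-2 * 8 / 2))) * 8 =-2678144 / 13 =-206011.08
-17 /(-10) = 17 /10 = 1.70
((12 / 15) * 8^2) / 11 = 256 / 55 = 4.65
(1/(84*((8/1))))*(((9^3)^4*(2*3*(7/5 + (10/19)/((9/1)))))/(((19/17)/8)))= 665247082651191/25270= 26325567180.50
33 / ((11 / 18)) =54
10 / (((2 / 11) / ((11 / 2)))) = 605 / 2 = 302.50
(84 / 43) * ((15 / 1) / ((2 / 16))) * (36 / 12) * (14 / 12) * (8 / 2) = 141120 / 43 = 3281.86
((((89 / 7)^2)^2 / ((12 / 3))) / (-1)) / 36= -62742241 / 345744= -181.47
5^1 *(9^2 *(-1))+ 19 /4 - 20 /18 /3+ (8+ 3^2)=-41431 /108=-383.62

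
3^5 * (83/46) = 20169/46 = 438.46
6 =6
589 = 589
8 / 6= 4 / 3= 1.33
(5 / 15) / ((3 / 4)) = 4 / 9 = 0.44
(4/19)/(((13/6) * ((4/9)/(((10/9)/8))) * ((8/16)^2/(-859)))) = -25770/247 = -104.33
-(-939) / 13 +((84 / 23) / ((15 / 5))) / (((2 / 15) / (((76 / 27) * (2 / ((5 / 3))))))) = 92455 / 897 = 103.07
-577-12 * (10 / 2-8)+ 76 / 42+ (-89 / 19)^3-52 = -99958834 / 144039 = -693.97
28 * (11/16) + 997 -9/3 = 4053/4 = 1013.25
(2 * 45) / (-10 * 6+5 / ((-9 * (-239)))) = -38718 / 25811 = -1.50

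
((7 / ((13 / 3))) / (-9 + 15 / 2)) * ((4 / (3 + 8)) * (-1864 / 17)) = 104384 / 2431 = 42.94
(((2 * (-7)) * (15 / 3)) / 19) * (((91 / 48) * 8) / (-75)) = 637 / 855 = 0.75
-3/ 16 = -0.19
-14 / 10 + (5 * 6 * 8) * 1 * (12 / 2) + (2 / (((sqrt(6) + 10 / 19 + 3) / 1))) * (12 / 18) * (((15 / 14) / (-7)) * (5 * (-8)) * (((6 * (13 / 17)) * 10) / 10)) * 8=15507583387 / 9675295 - 90105600 * sqrt(6) / 1935059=1488.74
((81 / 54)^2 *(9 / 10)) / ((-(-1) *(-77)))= -0.03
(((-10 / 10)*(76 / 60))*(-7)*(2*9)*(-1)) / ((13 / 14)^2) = -156408 / 845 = -185.10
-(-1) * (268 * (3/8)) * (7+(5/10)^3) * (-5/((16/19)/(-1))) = 1088415/256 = 4251.62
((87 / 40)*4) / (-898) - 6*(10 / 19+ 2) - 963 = -166894953 / 170620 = -978.17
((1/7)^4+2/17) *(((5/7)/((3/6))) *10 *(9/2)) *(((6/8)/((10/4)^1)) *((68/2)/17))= 1301130/285719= 4.55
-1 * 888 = -888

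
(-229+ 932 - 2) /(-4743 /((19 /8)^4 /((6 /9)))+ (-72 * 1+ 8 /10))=-456775105 /111152036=-4.11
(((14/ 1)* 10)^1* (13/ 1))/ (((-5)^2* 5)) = 364/ 25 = 14.56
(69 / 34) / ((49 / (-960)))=-33120 / 833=-39.76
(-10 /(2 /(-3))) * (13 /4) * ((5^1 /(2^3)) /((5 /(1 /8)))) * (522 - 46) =23205 /64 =362.58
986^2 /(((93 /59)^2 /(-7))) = -23689499932 /8649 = -2738987.16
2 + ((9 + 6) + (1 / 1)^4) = 18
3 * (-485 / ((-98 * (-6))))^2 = 235225 / 115248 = 2.04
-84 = -84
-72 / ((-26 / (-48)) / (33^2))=-1881792 / 13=-144753.23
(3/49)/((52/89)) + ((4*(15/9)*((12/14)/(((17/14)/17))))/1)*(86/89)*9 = 157795923/226772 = 695.84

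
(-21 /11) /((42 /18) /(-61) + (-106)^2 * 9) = -3843 /203562535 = -0.00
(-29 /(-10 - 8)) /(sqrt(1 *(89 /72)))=29 *sqrt(178) /267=1.45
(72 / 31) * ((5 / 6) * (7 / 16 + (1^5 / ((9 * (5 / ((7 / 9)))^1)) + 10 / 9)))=10147 / 3348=3.03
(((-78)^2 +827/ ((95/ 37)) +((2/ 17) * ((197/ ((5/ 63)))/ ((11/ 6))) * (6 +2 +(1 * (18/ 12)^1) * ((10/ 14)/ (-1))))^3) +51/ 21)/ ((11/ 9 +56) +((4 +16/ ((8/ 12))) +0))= 15772827.15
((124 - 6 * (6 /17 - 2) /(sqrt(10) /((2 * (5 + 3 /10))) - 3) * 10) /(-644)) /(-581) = 9651997 /39804221107 - 15900 * sqrt(10) /5686317301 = 0.00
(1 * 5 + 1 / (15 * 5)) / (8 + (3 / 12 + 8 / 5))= 1504 / 2955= 0.51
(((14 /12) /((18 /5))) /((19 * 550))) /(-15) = -7 /3385800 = -0.00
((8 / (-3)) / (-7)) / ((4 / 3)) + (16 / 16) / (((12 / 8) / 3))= 16 / 7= 2.29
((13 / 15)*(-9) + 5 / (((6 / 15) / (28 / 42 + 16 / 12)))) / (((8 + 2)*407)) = 43 / 10175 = 0.00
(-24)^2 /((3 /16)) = 3072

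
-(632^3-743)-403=-252435628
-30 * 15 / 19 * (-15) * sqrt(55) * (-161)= -1086750 * sqrt(55) / 19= -424187.04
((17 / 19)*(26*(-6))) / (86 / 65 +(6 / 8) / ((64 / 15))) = -44129280 / 473879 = -93.12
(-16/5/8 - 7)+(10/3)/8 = -419/60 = -6.98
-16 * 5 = -80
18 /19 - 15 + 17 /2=-211 /38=-5.55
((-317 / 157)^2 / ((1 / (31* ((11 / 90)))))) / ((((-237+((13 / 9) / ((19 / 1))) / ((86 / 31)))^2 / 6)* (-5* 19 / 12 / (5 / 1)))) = -1560157406218224 / 1496768675503960445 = -0.00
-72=-72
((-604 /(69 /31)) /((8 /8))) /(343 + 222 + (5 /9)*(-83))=-28086 /53705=-0.52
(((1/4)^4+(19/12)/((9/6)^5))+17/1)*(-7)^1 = -22485743/186624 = -120.49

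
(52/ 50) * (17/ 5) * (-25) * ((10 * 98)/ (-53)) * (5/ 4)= 108290/ 53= 2043.21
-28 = -28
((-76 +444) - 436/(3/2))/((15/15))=232/3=77.33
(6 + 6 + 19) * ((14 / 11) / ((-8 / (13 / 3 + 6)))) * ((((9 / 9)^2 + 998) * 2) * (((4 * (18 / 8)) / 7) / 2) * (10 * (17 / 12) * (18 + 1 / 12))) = -5902639785 / 352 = -16768863.03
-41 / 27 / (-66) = 41 / 1782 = 0.02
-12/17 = -0.71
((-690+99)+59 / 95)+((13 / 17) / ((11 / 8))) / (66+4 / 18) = -1562701988 / 2646985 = -590.37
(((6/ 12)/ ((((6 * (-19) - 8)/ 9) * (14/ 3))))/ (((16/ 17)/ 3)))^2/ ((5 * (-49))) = -1896129/ 731883192320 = -0.00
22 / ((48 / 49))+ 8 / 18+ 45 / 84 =11813 / 504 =23.44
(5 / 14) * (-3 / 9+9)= 65 / 21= 3.10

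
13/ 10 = 1.30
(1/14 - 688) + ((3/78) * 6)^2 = -1627513/2366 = -687.88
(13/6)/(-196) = -13/1176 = -0.01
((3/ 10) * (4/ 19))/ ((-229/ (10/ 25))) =-12/ 108775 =-0.00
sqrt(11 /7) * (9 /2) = 9 * sqrt(77) /14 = 5.64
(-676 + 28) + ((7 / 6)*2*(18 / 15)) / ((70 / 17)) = -16183 / 25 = -647.32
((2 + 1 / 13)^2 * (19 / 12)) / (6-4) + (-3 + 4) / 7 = 33671 / 9464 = 3.56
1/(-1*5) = -1/5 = -0.20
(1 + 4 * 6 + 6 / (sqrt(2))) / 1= 3 * sqrt(2) + 25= 29.24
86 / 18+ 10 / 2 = 88 / 9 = 9.78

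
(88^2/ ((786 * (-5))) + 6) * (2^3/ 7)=63344/ 13755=4.61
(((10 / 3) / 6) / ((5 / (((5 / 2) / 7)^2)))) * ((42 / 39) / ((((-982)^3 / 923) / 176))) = -19525 / 7457358573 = -0.00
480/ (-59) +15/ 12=-1625/ 236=-6.89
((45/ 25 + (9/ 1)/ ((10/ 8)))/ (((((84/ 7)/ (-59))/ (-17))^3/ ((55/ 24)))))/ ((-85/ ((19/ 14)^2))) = -235696842601/ 903168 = -260966.78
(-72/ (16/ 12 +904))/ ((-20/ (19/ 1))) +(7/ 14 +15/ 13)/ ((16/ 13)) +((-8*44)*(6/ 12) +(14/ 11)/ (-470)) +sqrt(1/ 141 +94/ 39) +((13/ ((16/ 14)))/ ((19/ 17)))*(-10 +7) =-43778821993/ 213434144 +sqrt(902447)/ 611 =-203.56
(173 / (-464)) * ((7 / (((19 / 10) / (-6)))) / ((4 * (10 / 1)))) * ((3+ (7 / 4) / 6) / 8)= 95669 / 1128448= 0.08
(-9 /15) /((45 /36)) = -12 /25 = -0.48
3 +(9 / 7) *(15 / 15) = 30 / 7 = 4.29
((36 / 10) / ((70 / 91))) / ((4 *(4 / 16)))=117 / 25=4.68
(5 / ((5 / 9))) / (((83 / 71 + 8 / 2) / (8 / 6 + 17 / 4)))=14271 / 1468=9.72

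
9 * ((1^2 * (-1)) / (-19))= 9 / 19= 0.47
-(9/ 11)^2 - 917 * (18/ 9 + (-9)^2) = -9209512/ 121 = -76111.67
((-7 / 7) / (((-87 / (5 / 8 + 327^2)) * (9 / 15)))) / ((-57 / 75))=-5627875 / 2088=-2695.34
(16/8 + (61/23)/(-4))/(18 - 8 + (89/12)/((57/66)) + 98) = 0.01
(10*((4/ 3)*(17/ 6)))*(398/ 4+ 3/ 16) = 135575/ 36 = 3765.97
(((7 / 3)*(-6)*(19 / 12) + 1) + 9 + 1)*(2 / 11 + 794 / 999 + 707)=-521256985 / 65934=-7905.74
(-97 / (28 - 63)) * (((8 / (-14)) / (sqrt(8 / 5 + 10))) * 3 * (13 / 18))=-1261 * sqrt(290) / 21315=-1.01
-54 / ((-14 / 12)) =324 / 7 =46.29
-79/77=-1.03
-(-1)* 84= 84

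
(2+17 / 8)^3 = 35937 / 512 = 70.19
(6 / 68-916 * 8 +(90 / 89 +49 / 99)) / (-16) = 2194800625 / 4793184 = 457.90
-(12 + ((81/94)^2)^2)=-979945473/78074896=-12.55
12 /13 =0.92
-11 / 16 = -0.69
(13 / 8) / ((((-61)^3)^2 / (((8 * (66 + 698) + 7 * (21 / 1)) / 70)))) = 81367 / 28851409642160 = 0.00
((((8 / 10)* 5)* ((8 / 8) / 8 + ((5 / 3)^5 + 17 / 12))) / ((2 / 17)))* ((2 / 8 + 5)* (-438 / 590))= -243209939 / 127440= -1908.43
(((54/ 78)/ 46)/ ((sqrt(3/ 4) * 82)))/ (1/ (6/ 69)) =3 * sqrt(3)/ 281957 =0.00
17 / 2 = 8.50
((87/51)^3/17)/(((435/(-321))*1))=-89987/417605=-0.22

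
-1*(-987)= 987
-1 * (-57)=57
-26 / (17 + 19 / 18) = -36 / 25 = -1.44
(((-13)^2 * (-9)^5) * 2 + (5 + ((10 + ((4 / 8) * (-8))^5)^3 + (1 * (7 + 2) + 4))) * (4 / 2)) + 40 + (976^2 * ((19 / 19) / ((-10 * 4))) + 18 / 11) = -115784008272 / 55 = -2105163786.76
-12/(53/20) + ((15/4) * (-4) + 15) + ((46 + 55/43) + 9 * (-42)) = -764033/2279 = -335.25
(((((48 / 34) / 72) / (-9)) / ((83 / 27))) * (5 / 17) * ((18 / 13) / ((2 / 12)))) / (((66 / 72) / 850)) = -324000 / 201773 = -1.61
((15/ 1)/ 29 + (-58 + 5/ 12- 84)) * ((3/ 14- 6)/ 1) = 189351/ 232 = 816.17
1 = 1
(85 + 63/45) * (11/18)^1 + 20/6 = 56.13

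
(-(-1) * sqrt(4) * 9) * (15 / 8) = 33.75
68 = 68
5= 5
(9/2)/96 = 3/64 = 0.05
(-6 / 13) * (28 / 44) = -0.29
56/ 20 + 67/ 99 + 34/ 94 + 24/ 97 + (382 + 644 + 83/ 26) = 60626906099/ 58674330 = 1033.28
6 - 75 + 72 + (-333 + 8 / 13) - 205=-534.38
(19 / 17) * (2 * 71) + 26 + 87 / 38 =120799 / 646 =187.00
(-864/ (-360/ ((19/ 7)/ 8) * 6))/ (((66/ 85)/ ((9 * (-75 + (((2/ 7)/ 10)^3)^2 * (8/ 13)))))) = -157886127804693/ 1338257375000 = -117.98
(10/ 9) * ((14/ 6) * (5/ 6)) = 175/ 81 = 2.16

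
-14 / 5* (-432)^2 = -2612736 / 5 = -522547.20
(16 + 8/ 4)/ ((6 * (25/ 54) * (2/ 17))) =1377/ 25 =55.08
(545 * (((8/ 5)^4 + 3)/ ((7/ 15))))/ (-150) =-92977/ 1250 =-74.38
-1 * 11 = -11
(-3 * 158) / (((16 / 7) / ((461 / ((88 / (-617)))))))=471880983 / 704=670285.49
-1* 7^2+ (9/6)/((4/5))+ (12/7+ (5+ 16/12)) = -6565/168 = -39.08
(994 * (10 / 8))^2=6175225 / 4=1543806.25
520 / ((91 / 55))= 2200 / 7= 314.29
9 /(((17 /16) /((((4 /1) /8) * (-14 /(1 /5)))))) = -5040 /17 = -296.47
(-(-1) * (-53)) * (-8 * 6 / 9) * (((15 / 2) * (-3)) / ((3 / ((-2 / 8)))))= 530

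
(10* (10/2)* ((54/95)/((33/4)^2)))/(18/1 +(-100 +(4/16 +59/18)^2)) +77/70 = 2267184727/2072387570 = 1.09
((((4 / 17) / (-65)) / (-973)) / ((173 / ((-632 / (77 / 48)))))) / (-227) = 121344 / 3251155963055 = 0.00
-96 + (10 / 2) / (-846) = -81221 / 846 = -96.01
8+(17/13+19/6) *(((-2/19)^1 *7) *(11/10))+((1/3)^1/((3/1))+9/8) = 498799/88920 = 5.61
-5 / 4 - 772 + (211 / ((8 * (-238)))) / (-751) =-1105673057 / 1429904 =-773.25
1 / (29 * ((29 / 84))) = 84 / 841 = 0.10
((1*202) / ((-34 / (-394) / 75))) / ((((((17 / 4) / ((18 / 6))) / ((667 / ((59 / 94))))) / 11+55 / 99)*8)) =9262703137050 / 234541673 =39492.78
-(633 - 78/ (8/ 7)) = -2259/ 4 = -564.75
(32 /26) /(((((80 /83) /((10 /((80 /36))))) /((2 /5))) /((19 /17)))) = 14193 /5525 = 2.57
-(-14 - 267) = 281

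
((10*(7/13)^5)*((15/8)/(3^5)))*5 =2100875/120298932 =0.02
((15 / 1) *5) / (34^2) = 75 / 1156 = 0.06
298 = 298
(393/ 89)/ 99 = 131/ 2937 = 0.04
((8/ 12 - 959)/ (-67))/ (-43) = -2875/ 8643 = -0.33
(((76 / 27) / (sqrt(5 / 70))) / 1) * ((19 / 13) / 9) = 1.71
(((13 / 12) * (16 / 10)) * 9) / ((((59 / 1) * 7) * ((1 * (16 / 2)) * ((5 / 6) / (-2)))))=-117 / 10325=-0.01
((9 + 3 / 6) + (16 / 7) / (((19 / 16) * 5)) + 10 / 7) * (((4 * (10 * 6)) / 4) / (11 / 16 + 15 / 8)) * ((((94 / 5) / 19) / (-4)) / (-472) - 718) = -20255314998 / 106495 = -190199.68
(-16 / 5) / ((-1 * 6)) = 8 / 15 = 0.53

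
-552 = -552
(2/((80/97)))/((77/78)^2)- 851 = -50308253/59290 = -848.51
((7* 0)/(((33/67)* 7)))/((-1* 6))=0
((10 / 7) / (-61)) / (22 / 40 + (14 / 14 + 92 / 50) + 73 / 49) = -7000 / 1458571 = -0.00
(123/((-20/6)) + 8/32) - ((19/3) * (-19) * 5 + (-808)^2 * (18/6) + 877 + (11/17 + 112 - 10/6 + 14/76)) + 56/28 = -37965674807/19380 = -1959013.15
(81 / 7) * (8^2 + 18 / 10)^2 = 1252503 / 25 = 50100.12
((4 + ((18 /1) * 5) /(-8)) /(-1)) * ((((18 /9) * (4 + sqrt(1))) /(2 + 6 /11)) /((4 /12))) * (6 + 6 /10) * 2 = 31581 /28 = 1127.89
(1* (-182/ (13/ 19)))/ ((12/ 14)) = -931/ 3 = -310.33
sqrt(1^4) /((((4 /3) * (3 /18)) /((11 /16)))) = 99 /32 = 3.09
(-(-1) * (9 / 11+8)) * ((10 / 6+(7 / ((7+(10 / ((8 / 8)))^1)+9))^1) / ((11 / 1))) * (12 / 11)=29294 / 17303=1.69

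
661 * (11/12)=605.92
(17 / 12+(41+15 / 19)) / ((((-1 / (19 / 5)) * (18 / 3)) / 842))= -4147271 / 180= -23040.39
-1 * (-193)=193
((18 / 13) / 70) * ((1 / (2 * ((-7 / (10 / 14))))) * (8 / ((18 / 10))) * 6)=-120 / 4459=-0.03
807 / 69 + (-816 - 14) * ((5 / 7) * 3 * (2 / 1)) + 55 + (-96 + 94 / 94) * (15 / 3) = -638437 / 161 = -3965.45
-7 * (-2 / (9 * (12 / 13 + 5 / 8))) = 208 / 207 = 1.00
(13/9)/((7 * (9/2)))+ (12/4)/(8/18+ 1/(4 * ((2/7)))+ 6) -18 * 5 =-26756636/298809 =-89.54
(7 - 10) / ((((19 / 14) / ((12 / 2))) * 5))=-252 / 95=-2.65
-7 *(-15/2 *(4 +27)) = 1627.50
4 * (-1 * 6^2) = -144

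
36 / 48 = 3 / 4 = 0.75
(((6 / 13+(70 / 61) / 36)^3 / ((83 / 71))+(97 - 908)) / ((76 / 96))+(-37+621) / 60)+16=-954115153801259701 / 955493051661135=-998.56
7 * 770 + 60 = 5450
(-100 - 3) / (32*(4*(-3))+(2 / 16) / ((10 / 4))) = 2060 / 7679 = 0.27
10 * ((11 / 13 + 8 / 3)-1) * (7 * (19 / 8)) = 32585 / 78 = 417.76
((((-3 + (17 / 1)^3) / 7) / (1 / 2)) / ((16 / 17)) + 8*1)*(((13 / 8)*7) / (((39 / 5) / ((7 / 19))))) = 805.13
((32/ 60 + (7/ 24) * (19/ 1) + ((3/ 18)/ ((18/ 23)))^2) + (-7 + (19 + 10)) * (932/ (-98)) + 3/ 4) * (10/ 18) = -578263369/ 5143824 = -112.42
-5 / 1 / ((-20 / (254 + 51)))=76.25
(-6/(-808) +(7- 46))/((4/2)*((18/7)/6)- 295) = 110271/831836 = 0.13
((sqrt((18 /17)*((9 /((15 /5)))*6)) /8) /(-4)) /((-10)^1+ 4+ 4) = 9*sqrt(17) /544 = 0.07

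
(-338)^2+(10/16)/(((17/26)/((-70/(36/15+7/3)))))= 275750891/2414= 114229.86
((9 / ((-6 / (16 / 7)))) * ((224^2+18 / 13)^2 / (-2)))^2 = 26071618048985614208903424 / 1399489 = 18629384045880756625.38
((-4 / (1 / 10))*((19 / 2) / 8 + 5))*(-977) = 483615 / 2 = 241807.50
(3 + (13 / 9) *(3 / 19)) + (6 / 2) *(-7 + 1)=-842 / 57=-14.77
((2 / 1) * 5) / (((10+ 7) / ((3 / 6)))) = 5 / 17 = 0.29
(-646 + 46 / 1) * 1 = -600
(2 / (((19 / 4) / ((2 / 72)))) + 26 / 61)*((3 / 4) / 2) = 571 / 3477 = 0.16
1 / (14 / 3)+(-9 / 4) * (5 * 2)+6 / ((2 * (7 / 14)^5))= 516 / 7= 73.71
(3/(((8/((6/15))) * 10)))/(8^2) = 3/12800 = 0.00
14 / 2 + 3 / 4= 31 / 4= 7.75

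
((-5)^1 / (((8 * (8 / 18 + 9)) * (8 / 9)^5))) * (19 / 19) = -531441 / 4456448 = -0.12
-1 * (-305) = 305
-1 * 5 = -5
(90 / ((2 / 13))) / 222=195 / 74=2.64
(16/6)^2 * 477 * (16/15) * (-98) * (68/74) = -180834304/555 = -325827.57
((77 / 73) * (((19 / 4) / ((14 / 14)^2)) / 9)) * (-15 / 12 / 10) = -1463 / 21024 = -0.07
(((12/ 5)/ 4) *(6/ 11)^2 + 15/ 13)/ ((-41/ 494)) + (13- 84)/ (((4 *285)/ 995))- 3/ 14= -3097302617/ 39588780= -78.24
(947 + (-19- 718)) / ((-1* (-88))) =105 / 44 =2.39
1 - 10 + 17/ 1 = 8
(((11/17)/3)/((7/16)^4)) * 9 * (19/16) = 2568192/40817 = 62.92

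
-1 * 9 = -9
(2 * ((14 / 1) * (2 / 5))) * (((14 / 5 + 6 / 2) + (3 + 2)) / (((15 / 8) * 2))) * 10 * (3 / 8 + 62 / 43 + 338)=117832176 / 1075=109611.33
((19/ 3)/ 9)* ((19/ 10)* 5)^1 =361/ 54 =6.69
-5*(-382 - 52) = 2170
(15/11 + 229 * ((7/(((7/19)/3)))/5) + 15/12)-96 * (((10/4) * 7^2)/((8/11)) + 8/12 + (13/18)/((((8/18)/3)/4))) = -3408413/220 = -15492.79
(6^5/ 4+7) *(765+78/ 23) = 34480023/ 23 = 1499131.43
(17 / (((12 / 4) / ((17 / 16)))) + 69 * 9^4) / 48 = 9431.56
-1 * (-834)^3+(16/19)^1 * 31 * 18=11021789304/19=580094173.89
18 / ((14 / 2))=18 / 7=2.57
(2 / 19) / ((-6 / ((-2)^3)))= 8 / 57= 0.14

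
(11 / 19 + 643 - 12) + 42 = 12798 / 19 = 673.58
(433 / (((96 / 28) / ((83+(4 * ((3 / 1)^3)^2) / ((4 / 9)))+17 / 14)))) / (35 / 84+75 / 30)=40283289 / 140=287737.78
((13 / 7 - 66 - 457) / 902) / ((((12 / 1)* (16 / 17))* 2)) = -323 / 12628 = -0.03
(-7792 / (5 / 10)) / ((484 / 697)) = -2715512 / 121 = -22442.25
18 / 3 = 6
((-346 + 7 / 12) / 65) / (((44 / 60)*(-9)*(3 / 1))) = 4145 / 15444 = 0.27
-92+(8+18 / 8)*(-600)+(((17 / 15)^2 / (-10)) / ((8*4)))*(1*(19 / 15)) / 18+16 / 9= -121309925491 / 19440000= -6240.22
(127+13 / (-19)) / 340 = 120 / 323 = 0.37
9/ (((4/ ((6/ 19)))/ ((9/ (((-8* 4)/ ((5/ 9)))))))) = -135/ 1216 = -0.11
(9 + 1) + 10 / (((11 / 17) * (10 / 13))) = 331 / 11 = 30.09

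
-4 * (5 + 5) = -40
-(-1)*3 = 3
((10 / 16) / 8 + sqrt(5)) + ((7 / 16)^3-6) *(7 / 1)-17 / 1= -238943 / 4096 + sqrt(5)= -56.10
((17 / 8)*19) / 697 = 19 / 328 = 0.06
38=38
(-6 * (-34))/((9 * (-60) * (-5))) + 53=11942/225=53.08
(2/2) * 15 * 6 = 90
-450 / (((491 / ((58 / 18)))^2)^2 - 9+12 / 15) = -795691125 / 953314082022542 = -0.00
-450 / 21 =-150 / 7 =-21.43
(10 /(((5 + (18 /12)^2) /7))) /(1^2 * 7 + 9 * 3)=140 /493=0.28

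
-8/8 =-1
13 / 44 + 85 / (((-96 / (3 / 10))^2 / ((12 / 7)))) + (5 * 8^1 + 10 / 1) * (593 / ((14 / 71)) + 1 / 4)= 59286069041 / 394240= 150380.65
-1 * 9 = -9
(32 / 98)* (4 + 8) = 192 / 49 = 3.92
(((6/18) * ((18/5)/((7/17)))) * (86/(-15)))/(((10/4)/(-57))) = 380.96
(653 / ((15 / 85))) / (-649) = -11101 / 1947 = -5.70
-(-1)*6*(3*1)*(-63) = -1134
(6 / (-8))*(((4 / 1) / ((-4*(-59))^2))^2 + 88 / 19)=-51183732921 / 14734710976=-3.47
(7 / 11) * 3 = 21 / 11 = 1.91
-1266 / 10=-633 / 5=-126.60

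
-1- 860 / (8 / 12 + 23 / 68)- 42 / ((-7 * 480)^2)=-9442675241 / 11020800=-856.80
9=9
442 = 442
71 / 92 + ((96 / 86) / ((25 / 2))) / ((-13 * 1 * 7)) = 6936743 / 8999900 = 0.77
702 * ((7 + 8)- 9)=4212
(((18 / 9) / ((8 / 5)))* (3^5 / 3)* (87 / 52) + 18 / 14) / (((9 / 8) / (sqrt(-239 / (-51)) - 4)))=-55226 / 91 + 27613* sqrt(12189) / 9282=-278.44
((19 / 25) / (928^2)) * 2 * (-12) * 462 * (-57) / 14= 107217 / 2691200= 0.04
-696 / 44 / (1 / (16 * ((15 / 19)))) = -41760 / 209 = -199.81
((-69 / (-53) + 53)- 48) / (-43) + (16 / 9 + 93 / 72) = 2.92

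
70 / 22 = 35 / 11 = 3.18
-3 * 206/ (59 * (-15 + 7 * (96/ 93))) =19158/ 14219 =1.35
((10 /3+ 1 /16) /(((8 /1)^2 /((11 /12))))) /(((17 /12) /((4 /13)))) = 1793 /169728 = 0.01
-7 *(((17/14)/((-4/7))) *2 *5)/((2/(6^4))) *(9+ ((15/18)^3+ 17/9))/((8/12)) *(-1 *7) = -92850345/8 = -11606293.12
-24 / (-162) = 4 / 27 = 0.15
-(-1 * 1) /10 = 1 /10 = 0.10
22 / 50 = 11 / 25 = 0.44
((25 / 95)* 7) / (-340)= -7 / 1292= -0.01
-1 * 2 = -2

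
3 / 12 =1 / 4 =0.25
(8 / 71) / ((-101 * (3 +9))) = -2 / 21513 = -0.00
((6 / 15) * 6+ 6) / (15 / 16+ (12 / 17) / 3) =11424 / 1595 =7.16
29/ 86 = 0.34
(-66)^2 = 4356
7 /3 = 2.33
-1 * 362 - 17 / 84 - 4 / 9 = -91387 / 252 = -362.65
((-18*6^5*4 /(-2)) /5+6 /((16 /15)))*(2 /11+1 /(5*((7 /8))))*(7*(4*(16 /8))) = 353874654 /275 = 1286816.92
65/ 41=1.59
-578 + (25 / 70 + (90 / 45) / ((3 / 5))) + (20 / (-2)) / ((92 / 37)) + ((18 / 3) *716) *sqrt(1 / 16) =239408 / 483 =495.67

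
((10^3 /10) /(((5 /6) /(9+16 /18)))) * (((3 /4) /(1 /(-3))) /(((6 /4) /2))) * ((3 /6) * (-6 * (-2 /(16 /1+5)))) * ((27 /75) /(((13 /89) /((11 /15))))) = -4182288 /2275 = -1838.37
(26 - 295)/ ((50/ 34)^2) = -77741/ 625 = -124.39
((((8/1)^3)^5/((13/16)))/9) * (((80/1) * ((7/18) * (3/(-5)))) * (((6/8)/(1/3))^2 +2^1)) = -222646706578128896/351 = -634321101362190.59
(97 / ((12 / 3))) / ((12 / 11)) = 1067 / 48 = 22.23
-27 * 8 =-216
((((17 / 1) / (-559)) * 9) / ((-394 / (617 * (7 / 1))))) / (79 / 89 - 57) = -58811823 / 1099908524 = -0.05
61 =61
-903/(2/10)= -4515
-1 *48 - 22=-70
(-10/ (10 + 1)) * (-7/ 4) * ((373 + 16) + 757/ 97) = 673575/ 1067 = 631.28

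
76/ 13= 5.85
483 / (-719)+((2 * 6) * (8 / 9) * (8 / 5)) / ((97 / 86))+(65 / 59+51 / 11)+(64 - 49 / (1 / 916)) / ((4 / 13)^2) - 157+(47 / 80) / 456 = -260641130116836093 / 550400597120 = -473548.05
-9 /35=-0.26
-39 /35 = -1.11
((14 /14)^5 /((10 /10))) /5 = 1 /5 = 0.20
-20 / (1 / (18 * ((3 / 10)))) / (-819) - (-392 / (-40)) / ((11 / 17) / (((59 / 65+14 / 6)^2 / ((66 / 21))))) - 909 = -154512019579 / 161035875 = -959.49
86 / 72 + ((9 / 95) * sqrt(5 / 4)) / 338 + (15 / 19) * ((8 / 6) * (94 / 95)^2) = 2.23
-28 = -28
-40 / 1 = -40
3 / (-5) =-3 / 5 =-0.60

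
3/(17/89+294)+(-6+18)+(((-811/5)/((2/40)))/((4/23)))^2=9109966945310/26183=347934421.01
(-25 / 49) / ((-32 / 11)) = 275 / 1568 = 0.18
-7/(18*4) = -7/72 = -0.10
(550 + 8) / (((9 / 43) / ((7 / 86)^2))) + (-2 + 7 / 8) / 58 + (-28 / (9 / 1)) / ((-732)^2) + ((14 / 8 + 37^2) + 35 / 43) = 8354071633549 / 6013552752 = 1389.21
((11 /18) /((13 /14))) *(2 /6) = 77 /351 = 0.22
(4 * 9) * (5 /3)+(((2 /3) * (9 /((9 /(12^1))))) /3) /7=1268 /21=60.38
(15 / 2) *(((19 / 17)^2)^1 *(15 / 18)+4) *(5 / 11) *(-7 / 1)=-1529675 / 12716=-120.30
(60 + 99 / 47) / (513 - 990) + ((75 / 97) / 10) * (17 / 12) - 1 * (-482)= 2795021293 / 5799048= 481.98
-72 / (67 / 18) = -1296 / 67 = -19.34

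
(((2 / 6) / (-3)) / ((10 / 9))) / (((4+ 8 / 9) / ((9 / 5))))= -81 / 2200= -0.04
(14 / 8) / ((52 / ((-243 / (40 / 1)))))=-1701 / 8320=-0.20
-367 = -367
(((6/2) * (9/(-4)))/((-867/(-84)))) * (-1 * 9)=1701/289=5.89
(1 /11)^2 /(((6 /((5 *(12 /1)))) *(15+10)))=2 /605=0.00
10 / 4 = 2.50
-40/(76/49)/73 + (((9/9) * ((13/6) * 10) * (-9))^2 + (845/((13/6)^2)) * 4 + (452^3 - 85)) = 128136701826/1387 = 92384067.65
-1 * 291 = -291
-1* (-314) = 314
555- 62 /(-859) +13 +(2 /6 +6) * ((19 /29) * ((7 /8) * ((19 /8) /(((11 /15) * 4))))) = 40056124571 /70149376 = 571.01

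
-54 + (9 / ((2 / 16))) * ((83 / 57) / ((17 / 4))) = -9474 / 323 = -29.33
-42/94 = -21/47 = -0.45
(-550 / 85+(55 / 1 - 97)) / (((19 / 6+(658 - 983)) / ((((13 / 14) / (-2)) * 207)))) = -14.47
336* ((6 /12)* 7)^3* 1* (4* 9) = 518616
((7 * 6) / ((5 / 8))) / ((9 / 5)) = 112 / 3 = 37.33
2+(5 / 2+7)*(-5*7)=-661 / 2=-330.50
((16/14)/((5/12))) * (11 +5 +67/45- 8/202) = 2537824/53025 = 47.86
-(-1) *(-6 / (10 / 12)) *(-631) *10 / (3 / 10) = 151440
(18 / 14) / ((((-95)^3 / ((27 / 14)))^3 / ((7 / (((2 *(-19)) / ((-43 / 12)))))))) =-2539107 / 262869465803217875000000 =-0.00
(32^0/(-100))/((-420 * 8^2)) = 0.00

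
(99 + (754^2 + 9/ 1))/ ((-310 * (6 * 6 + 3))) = -284312/ 6045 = -47.03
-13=-13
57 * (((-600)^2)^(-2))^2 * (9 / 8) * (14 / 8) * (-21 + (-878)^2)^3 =60923275308163711051 / 19906560000000000000000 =0.00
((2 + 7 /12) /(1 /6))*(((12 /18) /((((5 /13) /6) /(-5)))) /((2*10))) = -403 /10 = -40.30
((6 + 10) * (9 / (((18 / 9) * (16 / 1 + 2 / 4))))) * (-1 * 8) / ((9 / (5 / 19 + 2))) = -8.78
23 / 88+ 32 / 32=111 / 88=1.26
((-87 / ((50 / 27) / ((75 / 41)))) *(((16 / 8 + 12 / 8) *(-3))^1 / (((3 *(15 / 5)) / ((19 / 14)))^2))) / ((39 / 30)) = 471105 / 29848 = 15.78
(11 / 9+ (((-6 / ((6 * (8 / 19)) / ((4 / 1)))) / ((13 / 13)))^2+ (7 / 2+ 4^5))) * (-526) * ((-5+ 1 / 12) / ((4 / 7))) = 4375499177 / 864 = 5064235.16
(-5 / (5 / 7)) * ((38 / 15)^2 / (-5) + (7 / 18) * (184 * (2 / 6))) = -533176 / 3375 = -157.98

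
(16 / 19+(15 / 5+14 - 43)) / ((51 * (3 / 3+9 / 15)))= -1195 / 3876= -0.31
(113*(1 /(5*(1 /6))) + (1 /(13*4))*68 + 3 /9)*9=80286 /65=1235.17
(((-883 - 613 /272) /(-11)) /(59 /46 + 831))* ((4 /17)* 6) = 16614441 /121708015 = 0.14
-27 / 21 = -1.29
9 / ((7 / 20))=180 / 7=25.71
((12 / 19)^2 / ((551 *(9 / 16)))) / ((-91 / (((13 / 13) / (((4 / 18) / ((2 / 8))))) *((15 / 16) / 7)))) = -270 / 126706307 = -0.00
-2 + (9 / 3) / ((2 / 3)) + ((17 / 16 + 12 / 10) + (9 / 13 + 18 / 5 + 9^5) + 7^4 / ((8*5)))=61482803 / 1040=59118.08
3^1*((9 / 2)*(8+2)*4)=540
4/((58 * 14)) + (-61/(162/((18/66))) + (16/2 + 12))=2399851/120582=19.90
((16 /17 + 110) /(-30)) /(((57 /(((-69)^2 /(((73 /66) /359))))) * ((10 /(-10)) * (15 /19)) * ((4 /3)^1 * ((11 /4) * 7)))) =1074516438 /217175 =4947.70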